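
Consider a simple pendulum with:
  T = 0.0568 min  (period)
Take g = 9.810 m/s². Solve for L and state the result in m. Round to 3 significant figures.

Rearranging T = 2π√(L/g) for L: L = g·(T/2π)².
T = 0.0568 min = 3.408 s; g = 9.810 m/s².
L = 2.886 m

2.89 m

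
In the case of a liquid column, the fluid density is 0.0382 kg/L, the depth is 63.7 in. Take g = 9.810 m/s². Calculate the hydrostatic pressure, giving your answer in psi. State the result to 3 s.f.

0.0879 psi

Directly: P = ρgh.
ρ = 0.0382 kg/L = 38.20 kg/m³; h = 63.7 in = 1.618 m; g = 9.810 m/s².
P = 606.3 Pa  (the unit combination reduces to kg/(m·s²) = Pa)
606.3 Pa × (1 psi / 6895 Pa) = 0.08794 psi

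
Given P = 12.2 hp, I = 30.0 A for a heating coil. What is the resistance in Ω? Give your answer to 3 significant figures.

10.1 Ω

Solving P = I²R for R: R = P/I².
P = 12.2 hp = 9098 W; I = 30.0 A.
R = 10.11 Ω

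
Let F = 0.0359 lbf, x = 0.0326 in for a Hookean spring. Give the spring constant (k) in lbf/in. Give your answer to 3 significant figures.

From Hooke's law: k = F/x.
F = 0.0359 lbf = 0.1597 N; x = 0.0326 in = 8.280×10^-4 m.
k = 192.9 N/m
192.9 N/m × (1 lbf/in / 175.1 N/m) = 1.101 lbf/in

1.10 lbf/in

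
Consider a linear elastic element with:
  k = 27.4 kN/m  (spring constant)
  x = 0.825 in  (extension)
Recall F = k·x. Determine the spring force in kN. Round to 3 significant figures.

Directly: F = kx.
k = 27.4 kN/m = 27400 N/m; x = 0.825 in = 0.02095 m.
F = 574.2 N
574.2 N × (1 kN / 1000 N) = 0.5742 kN

0.574 kN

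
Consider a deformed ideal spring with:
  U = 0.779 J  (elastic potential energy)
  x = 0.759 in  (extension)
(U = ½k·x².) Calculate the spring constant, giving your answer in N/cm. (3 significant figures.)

41.9 N/cm

Rearranging U = ½k·x² for k: k = 2U/x².
U = 0.779 J; x = 0.759 in = 0.01928 m.
k = 4192 N/m
4192 N/m × (1 N/cm / 100.0 N/m) = 41.92 N/cm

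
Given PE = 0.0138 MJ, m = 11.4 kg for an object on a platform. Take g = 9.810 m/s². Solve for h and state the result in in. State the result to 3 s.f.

4860 in

Rearranging: h = PE/(m·g).
PE = 0.0138 MJ = 13800 J; m = 11.4 kg; g = 9.810 m/s².
h = 123.4 m
123.4 m × (1 in / 0.02540 m) = 4858 in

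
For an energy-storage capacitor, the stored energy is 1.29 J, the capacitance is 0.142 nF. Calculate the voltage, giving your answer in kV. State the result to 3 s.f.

135 kV

Rearranging: V = √(2E/C).
E = 1.29 J; C = 0.142 nF = 1.420×10^-10 F.
V = 1.348×10^5 V  (the unit combination reduces to kg·m²/(A·s³) = V)
1.348×10^5 V × (1 kV / 1000 V) = 134.8 kV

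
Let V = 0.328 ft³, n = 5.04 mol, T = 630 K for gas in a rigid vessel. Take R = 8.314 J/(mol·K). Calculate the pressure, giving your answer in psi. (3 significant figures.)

P is given directly by: P = nRT/V.
V = 0.328 ft³ = 0.009288 m³; n = 5.04 mol; T = 630 K; R = 8.314 J/(mol·K).
P = 2.842×10^6 Pa  (the unit combination reduces to kg/(m·s²) = Pa)
2.842×10^6 Pa × (1 psi / 6895 Pa) = 412.2 psi

412 psi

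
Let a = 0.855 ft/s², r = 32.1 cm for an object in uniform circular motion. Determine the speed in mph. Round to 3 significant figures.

0.647 mph

Rearranging: v = √(a·r).
a = 0.855 ft/s² = 0.2606 m/s²; r = 32.1 cm = 0.3210 m.
v = 0.2892 m/s
0.2892 m/s × (1 mph / 0.4470 m/s) = 0.6470 mph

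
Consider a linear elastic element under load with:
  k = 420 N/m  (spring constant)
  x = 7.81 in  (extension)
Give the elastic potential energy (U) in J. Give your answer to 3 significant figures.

8.26 J

Directly: U = ½kx².
k = 420 N/m; x = 7.81 in = 0.1984 m.
U = 8.264 J  (the unit combination reduces to kg·m²/s² = J)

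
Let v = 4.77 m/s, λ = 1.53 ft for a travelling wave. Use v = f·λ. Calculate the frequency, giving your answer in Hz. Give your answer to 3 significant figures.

Rearranging v = f·λ for f: f = v/λ.
v = 4.77 m/s; λ = 1.53 ft = 0.4663 m.
f = 10.23 Hz

10.2 Hz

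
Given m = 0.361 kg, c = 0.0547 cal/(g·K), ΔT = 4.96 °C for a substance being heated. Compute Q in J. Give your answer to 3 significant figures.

Directly: Q = mcΔT.
m = 0.361 kg; c = 0.0547 cal/(g·K) = 228.9 J/(kg·K); ΔT = 4.96 °C = 4.960 K.
Q = 409.8 J

410 J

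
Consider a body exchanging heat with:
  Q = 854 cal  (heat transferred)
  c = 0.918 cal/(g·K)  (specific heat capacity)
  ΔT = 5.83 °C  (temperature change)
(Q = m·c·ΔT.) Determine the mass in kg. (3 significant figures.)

Solving Q = m·c·ΔT for m: m = Q/(c·ΔT).
Q = 854 cal = 3573 J; c = 0.918 cal/(g·K) = 3841 J/(kg·K); ΔT = 5.83 °C = 5.830 K.
m = 0.1596 kg

0.160 kg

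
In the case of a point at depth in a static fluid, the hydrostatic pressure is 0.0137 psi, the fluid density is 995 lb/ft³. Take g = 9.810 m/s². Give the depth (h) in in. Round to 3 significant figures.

Solving P = ρ·g·h for h: h = P/(ρ·g).
P = 0.0137 psi = 94.46 Pa; ρ = 995 lb/ft³ = 15938 kg/m³; g = 9.810 m/s².
h = 6.041×10^-4 m
6.041×10^-4 m × (1 in / 0.02540 m) = 0.02378 in

0.0238 in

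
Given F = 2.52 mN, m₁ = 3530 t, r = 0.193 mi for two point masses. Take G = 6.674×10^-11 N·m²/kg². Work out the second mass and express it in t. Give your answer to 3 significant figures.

Rearranging F = G·m₁·m₂/r² for m₂: m₂ = F·r²/(G·m₁).
F = 2.52 mN = 0.002520 N; m₁ = 3530 t = 3.530×10^6 kg; r = 0.193 mi = 310.6 m; G = 6.674×10^-11 N·m²/kg².
m₂ = 1.032×10^6 kg
1.032×10^6 kg × (1 t / 1000 kg) = 1032 t

1030 t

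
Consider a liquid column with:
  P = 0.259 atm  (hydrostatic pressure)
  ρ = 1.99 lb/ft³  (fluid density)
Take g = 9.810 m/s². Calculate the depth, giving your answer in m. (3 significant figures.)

Rearranging: h = P/(ρ·g).
P = 0.259 atm = 26243 Pa; ρ = 1.99 lb/ft³ = 31.88 kg/m³; g = 9.810 m/s².
h = 83.92 m

83.9 m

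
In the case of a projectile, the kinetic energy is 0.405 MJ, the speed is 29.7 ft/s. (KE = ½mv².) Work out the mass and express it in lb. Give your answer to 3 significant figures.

21800 lb

Solving KE = ½mv² for m: m = 2·KE/v².
KE = 0.405 MJ = 4.050×10^5 J; v = 29.7 ft/s = 9.053 m/s.
m = 9884 kg
9884 kg × (1 lb / 0.4536 kg) = 21791 lb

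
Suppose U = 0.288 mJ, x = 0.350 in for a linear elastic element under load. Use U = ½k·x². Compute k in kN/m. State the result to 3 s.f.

Rearranging U = ½k·x² for k: k = 2U/x².
U = 0.288 mJ = 2.880×10^-4 J; x = 0.350 in = 0.008890 m.
k = 7.288 N/m
7.288 N/m × (1 kN/m / 1000 N/m) = 0.007288 kN/m

0.00729 kN/m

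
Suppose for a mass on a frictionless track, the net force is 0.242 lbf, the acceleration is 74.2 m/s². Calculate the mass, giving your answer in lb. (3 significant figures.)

From Newton's second law: m = F/a.
F = 0.242 lbf = 1.076 N; a = 74.2 m/s².
m = 0.01451 kg
0.01451 kg × (1 lb / 0.4536 kg) = 0.03198 lb

0.0320 lb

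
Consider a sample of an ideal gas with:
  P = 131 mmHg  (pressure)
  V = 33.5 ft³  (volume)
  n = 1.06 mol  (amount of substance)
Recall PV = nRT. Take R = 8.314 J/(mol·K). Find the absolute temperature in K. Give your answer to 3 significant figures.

Rearranging: T = PV/(nR).
P = 131 mmHg = 17465 Pa; V = 33.5 ft³ = 0.9486 m³; n = 1.06 mol; R = 8.314 J/(mol·K).
T = 1880 K

1880 K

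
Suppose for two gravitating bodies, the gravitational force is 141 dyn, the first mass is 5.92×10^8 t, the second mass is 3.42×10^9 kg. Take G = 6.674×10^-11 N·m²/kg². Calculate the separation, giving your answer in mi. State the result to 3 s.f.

Solving F = G·m₁·m₂/r² for r: r = √(G·m₁m₂/F).
F = 141 dyn = 0.001410 N; m₁ = 5.92×10^8 t = 5.920×10^11 kg; m₂ = 3.42×10^9 kg; G = 6.674×10^-11 N·m²/kg².
r = 9.789×10^6 m
9.789×10^6 m × (1 mi / 1609 m) = 6083 mi

6080 mi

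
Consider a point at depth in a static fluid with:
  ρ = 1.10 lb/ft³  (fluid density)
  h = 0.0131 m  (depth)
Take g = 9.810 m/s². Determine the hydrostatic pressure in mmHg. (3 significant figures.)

0.0170 mmHg

Directly: P = ρgh.
ρ = 1.10 lb/ft³ = 17.62 kg/m³; h = 0.0131 m; g = 9.810 m/s².
P = 2.264 Pa
2.264 Pa × (1 mmHg / 133.3 Pa) = 0.01698 mmHg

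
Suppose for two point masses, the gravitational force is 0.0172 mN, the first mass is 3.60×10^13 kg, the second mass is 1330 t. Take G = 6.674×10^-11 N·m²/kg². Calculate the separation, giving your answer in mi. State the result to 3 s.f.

Rearranging F = G·m₁·m₂/r² for r: r = √(G·m₁m₂/F).
F = 0.0172 mN = 1.720×10^-5 N; m₁ = 3.60×10^13 kg; m₂ = 1330 t = 1.330×10^6 kg; G = 6.674×10^-11 N·m²/kg².
r = 1.363×10^7 m
1.363×10^7 m × (1 mi / 1609 m) = 8469 mi

8470 mi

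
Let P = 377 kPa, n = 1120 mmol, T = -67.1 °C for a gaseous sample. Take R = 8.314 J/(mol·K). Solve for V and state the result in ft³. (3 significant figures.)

Solving PV = nRT for V: V = nRT/P.
P = 377 kPa = 3.770×10^5 Pa; n = 1120 mmol = 1.120 mol; T = -67.1 °C = 206.0 K; R = 8.314 J/(mol·K).
V = 0.005089 m³
0.005089 m³ × (1 ft³ / 0.02832 m³) = 0.1797 ft³

0.180 ft³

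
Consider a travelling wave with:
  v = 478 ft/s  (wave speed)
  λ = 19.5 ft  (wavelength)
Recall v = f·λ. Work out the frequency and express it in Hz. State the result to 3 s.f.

24.5 Hz

Solving v = f·λ for f: f = v/λ.
v = 478 ft/s = 145.7 m/s; λ = 19.5 ft = 5.944 m.
f = 24.51 Hz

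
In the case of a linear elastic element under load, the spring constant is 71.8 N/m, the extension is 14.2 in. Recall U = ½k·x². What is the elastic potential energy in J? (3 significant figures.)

Directly: U = ½kx².
k = 71.8 N/m; x = 14.2 in = 0.3607 m.
U = 4.670 J

4.67 J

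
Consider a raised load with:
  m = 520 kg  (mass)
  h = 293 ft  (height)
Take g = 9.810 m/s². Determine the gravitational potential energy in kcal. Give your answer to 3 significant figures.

109 kcal

Directly: PE = mgh.
m = 520 kg; h = 293 ft = 89.31 m; g = 9.810 m/s².
PE = 4.556×10^5 J  (the unit combination reduces to kg·m²/s² = J)
4.556×10^5 J × (1 kcal / 4184 J) = 108.9 kcal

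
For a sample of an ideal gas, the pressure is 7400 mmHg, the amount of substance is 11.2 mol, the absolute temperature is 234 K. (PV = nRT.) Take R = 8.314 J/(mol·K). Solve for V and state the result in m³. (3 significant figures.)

0.0221 m³

From the ideal-gas law: V = nRT/P.
P = 7400 mmHg = 9.866×10^5 Pa; n = 11.2 mol; T = 234 K; R = 8.314 J/(mol·K).
V = 0.02209 m³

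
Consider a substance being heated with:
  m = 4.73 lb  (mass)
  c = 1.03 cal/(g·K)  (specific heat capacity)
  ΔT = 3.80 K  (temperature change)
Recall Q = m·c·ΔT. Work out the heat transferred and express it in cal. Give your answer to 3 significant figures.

8400 cal

Q is given directly by: Q = mcΔT.
m = 4.73 lb = 2.145 kg; c = 1.03 cal/(g·K) = 4310 J/(kg·K); ΔT = 3.80 K.
Q = 35135 J
35135 J × (1 cal / 4.184 J) = 8397 cal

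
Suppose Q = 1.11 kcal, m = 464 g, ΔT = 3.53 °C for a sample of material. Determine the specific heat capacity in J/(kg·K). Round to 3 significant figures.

2840 J/(kg·K)

Rearranging: c = Q/(m·ΔT).
Q = 1.11 kcal = 4644 J; m = 464 g = 0.4640 kg; ΔT = 3.53 °C = 3.530 K.
c = 2835 J/(kg·K)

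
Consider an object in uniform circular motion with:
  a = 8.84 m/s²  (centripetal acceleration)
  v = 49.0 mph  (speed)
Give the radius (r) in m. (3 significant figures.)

Solving a = v²/r for r: r = v²/a.
a = 8.84 m/s²; v = 49.0 mph = 21.90 m/s.
r = 54.28 m

54.3 m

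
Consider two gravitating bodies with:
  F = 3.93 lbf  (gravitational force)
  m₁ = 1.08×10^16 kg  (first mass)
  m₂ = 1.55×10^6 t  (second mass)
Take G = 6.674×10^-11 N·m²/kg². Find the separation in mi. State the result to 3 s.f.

From Newton's law of gravitation: r = √(G·m₁m₂/F).
F = 3.93 lbf = 17.48 N; m₁ = 1.08×10^16 kg; m₂ = 1.55×10^6 t = 1.550×10^9 kg; G = 6.674×10^-11 N·m²/kg².
r = 7.994×10^6 m
7.994×10^6 m × (1 mi / 1609 m) = 4967 mi

4970 mi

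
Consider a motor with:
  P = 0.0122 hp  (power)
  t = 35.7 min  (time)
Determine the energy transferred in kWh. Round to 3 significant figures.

0.00541 kWh

Solving P = W/t for W: W = P·t.
P = 0.0122 hp = 9.098 W; t = 35.7 min = 2142 s.
W = 19487 J
19487 J × (1 kWh / 3.600×10^6 J) = 0.005413 kWh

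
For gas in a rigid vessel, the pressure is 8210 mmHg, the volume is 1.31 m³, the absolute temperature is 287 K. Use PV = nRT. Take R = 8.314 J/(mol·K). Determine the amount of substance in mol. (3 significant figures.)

From the ideal-gas law: n = PV/(RT).
P = 8210 mmHg = 1.095×10^6 Pa; V = 1.31 m³; T = 287 K; R = 8.314 J/(mol·K).
n = 600.9 mol

601 mol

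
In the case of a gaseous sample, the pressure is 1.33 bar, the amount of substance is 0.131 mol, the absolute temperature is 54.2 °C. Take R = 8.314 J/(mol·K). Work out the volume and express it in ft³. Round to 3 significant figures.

From the ideal-gas law: V = nRT/P.
P = 1.33 bar = 1.330×10^5 Pa; n = 0.131 mol; T = 54.2 °C = 327.3 K; R = 8.314 J/(mol·K).
V = 0.002681 m³
0.002681 m³ × (1 ft³ / 0.02832 m³) = 0.09467 ft³

0.0947 ft³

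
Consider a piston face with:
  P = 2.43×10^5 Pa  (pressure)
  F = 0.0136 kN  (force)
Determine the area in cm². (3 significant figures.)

0.560 cm²

Solving P = F/A for A: A = F/P.
P = 2.43×10^5 Pa; F = 0.0136 kN = 13.60 N.
A = 5.597×10^-5 m²
5.597×10^-5 m² × (1 cm² / 1.000×10^-4 m²) = 0.5597 cm²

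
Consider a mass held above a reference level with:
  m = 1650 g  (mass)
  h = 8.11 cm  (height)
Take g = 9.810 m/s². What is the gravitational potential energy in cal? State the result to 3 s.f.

Directly: PE = mgh.
m = 1650 g = 1.650 kg; h = 8.11 cm = 0.08110 m; g = 9.810 m/s².
PE = 1.313 J
1.313 J × (1 cal / 4.184 J) = 0.3137 cal

0.314 cal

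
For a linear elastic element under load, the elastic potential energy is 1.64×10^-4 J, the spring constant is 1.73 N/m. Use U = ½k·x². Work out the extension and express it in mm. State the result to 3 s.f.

13.8 mm

Solving U = ½k·x² for x: x = √(2U/k).
U = 1.64×10^-4 J; k = 1.73 N/m.
x = 0.01377 m
0.01377 m × (1 mm / 0.001000 m) = 13.77 mm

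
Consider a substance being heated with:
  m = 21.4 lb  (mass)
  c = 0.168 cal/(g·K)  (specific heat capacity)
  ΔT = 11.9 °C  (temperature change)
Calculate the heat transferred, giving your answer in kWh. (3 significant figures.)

Directly: Q = mcΔT.
m = 21.4 lb = 9.707 kg; c = 0.168 cal/(g·K) = 702.9 J/(kg·K); ΔT = 11.9 °C = 11.90 K.
Q = 81195 J  (the unit combination reduces to kg·m²/s² = J)
81195 J × (1 kWh / 3.600×10^6 J) = 0.02255 kWh

0.0226 kWh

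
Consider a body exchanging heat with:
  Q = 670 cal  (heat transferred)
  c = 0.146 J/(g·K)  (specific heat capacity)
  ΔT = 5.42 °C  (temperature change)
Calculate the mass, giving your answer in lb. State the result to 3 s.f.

Rearranging Q = m·c·ΔT for m: m = Q/(c·ΔT).
Q = 670 cal = 2803 J; c = 0.146 J/(g·K) = 146.0 J/(kg·K); ΔT = 5.42 °C = 5.420 K.
m = 3.543 kg
3.543 kg × (1 lb / 0.4536 kg) = 7.810 lb

7.81 lb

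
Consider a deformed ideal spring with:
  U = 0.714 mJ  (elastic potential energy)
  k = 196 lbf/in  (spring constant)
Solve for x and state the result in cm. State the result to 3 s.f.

Rearranging: x = √(2U/k).
U = 0.714 mJ = 7.140×10^-4 J; k = 196 lbf/in = 34325 N/m.
x = 2.040×10^-4 m
2.040×10^-4 m × (1 cm / 0.01000 m) = 0.02040 cm

0.0204 cm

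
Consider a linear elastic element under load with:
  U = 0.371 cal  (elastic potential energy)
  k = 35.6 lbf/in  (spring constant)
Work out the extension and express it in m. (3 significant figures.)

0.0223 m

Solving U = ½k·x² for x: x = √(2U/k).
U = 0.371 cal = 1.552 J; k = 35.6 lbf/in = 6235 N/m.
x = 0.02231 m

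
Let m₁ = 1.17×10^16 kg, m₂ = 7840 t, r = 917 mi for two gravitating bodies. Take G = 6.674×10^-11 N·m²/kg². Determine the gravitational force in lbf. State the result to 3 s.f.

F is given directly by: F = Gm₁m₂/r².
m₁ = 1.17×10^16 kg; m₂ = 7840 t = 7.840×10^6 kg; r = 917 mi = 1.476×10^6 m; G = 6.674×10^-11 N·m²/kg².
F = 2.811 N  (the unit combination reduces to kg·m/s² = N)
2.811 N × (1 lbf / 4.448 N) = 0.6319 lbf

0.632 lbf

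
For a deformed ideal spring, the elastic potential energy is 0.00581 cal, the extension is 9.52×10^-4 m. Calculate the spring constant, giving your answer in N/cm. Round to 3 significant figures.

Rearranging U = ½k·x² for k: k = 2U/x².
U = 0.00581 cal = 0.02431 J; x = 9.52×10^-4 m.
k = 53644 N/m
53644 N/m × (1 N/cm / 100.0 N/m) = 536.4 N/cm

536 N/cm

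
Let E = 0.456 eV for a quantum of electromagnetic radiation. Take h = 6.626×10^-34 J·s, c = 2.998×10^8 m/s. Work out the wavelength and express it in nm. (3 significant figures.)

Rearranging: λ = hc/E.
E = 0.456 eV = 7.306×10^-20 J; h = 6.626×10^-34 J·s; c = 2.998×10^8 m/s.
λ = 2.719×10^-6 m
2.719×10^-6 m × (1 nm / 1.000×10^-9 m) = 2719 nm

2720 nm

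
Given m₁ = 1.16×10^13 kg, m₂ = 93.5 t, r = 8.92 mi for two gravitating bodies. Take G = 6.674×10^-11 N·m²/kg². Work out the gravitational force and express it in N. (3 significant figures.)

From Newton's law of gravitation: F = Gm₁m₂/r².
m₁ = 1.16×10^13 kg; m₂ = 93.5 t = 93500 kg; r = 8.92 mi = 14355 m; G = 6.674×10^-11 N·m²/kg².
F = 0.3513 N  (the unit combination reduces to kg·m/s² = N)

0.351 N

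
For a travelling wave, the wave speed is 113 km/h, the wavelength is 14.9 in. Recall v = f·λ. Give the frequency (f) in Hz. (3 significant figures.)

Rearranging: f = v/λ.
v = 113 km/h = 31.39 m/s; λ = 14.9 in = 0.3785 m.
f = 82.94 Hz

82.9 Hz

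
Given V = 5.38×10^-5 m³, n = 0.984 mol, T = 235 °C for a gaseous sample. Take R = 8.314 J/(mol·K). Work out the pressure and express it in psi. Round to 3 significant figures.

Directly: P = nRT/V.
V = 5.38×10^-5 m³; n = 0.984 mol; T = 235 °C = 508.1 K; R = 8.314 J/(mol·K).
P = 7.727×10^7 Pa  (the unit combination reduces to kg/(m·s²) = Pa)
7.727×10^7 Pa × (1 psi / 6895 Pa) = 11207 psi

11200 psi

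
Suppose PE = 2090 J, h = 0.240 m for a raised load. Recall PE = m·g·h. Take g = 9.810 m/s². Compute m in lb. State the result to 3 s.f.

Rearranging: m = PE/(g·h).
PE = 2090 J; h = 0.240 m; g = 9.810 m/s².
m = 887.7 kg
887.7 kg × (1 lb / 0.4536 kg) = 1957 lb

1960 lb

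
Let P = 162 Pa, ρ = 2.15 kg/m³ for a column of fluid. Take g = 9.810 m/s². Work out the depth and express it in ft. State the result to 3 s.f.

Rearranging: h = P/(ρ·g).
P = 162 Pa; ρ = 2.15 kg/m³; g = 9.810 m/s².
h = 7.681 m
7.681 m × (1 ft / 0.3048 m) = 25.20 ft

25.2 ft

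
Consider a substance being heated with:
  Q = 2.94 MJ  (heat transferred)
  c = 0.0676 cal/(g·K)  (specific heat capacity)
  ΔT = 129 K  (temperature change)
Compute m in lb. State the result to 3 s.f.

178 lb

Rearranging: m = Q/(c·ΔT).
Q = 2.94 MJ = 2.940×10^6 J; c = 0.0676 cal/(g·K) = 282.8 J/(kg·K); ΔT = 129 K.
m = 80.58 kg
80.58 kg × (1 lb / 0.4536 kg) = 177.6 lb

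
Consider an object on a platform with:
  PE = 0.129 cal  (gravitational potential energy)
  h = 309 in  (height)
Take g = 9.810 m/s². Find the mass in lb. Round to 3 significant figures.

0.0155 lb

Solving PE = m·g·h for m: m = PE/(g·h).
PE = 0.129 cal = 0.5397 J; h = 309 in = 7.849 m; g = 9.810 m/s².
m = 0.007010 kg
0.007010 kg × (1 lb / 0.4536 kg) = 0.01545 lb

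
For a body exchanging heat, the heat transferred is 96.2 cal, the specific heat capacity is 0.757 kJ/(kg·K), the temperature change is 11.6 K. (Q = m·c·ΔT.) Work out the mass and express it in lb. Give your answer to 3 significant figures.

Solving Q = m·c·ΔT for m: m = Q/(c·ΔT).
Q = 96.2 cal = 402.5 J; c = 0.757 kJ/(kg·K) = 757.0 J/(kg·K); ΔT = 11.6 K.
m = 0.04584 kg
0.04584 kg × (1 lb / 0.4536 kg) = 0.1011 lb

0.101 lb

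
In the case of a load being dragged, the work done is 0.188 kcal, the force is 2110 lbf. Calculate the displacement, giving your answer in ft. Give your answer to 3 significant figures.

0.275 ft

Rearranging W = F·d for d: d = W/F.
W = 0.188 kcal = 786.6 J; F = 2110 lbf = 9386 N.
d = 0.08381 m
0.08381 m × (1 ft / 0.3048 m) = 0.2750 ft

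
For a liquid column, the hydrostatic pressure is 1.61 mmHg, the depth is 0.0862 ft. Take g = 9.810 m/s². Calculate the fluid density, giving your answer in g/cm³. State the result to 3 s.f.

0.833 g/cm³

Rearranging P = ρ·g·h for ρ: ρ = P/(g·h).
P = 1.61 mmHg = 214.6 Pa; h = 0.0862 ft = 0.02627 m; g = 9.810 m/s².
ρ = 832.8 kg/m³
832.8 kg/m³ × (1 g/cm³ / 1000 kg/m³) = 0.8328 g/cm³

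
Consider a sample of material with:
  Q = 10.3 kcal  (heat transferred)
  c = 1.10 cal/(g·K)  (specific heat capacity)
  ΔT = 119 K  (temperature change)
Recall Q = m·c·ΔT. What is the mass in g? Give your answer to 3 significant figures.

78.7 g

Rearranging Q = m·c·ΔT for m: m = Q/(c·ΔT).
Q = 10.3 kcal = 43095 J; c = 1.10 cal/(g·K) = 4602 J/(kg·K); ΔT = 119 K.
m = 0.07869 kg
0.07869 kg × (1 g / 0.001000 kg) = 78.69 g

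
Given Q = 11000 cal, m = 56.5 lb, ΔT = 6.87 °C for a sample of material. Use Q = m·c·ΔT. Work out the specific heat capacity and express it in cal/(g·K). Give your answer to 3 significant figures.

Rearranging Q = m·c·ΔT for c: c = Q/(m·ΔT).
Q = 11000 cal = 46024 J; m = 56.5 lb = 25.63 kg; ΔT = 6.87 °C = 6.870 K.
c = 261.4 J/(kg·K)
261.4 J/(kg·K) × (1 cal/(g·K) / 4184 J/(kg·K)) = 0.06248 cal/(g·K)

0.0625 cal/(g·K)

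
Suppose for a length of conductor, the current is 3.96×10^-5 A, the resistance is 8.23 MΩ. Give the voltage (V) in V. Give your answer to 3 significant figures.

From Ohm's law: V = IR.
I = 3.96×10^-5 A; R = 8.23 MΩ = 8.230×10^6 Ω.
V = 325.9 V

326 V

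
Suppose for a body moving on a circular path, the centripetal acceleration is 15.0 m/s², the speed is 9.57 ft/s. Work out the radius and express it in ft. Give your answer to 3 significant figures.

1.86 ft

Solving a = v²/r for r: r = v²/a.
a = 15.0 m/s²; v = 9.57 ft/s = 2.917 m/s.
r = 0.5672 m
0.5672 m × (1 ft / 0.3048 m) = 1.861 ft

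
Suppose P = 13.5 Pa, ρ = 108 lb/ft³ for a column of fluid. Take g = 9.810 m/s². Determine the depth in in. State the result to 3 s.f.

0.0313 in

Rearranging: h = P/(ρ·g).
P = 13.5 Pa; ρ = 108 lb/ft³ = 1730 kg/m³; g = 9.810 m/s².
h = 7.955×10^-4 m
7.955×10^-4 m × (1 in / 0.02540 m) = 0.03132 in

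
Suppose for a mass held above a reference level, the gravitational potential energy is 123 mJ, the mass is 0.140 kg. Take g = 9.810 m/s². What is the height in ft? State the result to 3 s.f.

0.294 ft

Solving PE = m·g·h for h: h = PE/(m·g).
PE = 123 mJ = 0.1230 J; m = 0.140 kg; g = 9.810 m/s².
h = 0.08956 m
0.08956 m × (1 ft / 0.3048 m) = 0.2938 ft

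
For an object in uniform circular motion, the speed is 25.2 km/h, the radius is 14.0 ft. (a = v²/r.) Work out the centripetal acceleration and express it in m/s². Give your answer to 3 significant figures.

Directly: a = v²/r.
v = 25.2 km/h = 7.000 m/s; r = 14.0 ft = 4.267 m.
a = 11.48 m/s²

11.5 m/s²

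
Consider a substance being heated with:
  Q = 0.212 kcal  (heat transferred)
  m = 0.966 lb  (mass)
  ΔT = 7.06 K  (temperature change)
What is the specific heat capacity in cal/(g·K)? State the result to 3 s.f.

Rearranging Q = m·c·ΔT for c: c = Q/(m·ΔT).
Q = 0.212 kcal = 887.0 J; m = 0.966 lb = 0.4382 kg; ΔT = 7.06 K.
c = 286.7 J/(kg·K)
286.7 J/(kg·K) × (1 cal/(g·K) / 4184 J/(kg·K)) = 0.06853 cal/(g·K)

0.0685 cal/(g·K)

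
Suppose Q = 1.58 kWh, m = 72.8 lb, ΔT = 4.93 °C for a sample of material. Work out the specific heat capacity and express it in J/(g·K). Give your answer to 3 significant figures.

Solving Q = m·c·ΔT for c: c = Q/(m·ΔT).
Q = 1.58 kWh = 5.688×10^6 J; m = 72.8 lb = 33.02 kg; ΔT = 4.93 °C = 4.930 K.
c = 34939 J/(kg·K)
34939 J/(kg·K) × (1 J/(g·K) / 1000 J/(kg·K)) = 34.94 J/(g·K)

34.9 J/(g·K)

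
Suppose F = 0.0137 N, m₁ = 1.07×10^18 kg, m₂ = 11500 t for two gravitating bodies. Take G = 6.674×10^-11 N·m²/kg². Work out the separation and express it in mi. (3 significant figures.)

1.52×10^5 mi

Rearranging: r = √(G·m₁m₂/F).
F = 0.0137 N; m₁ = 1.07×10^18 kg; m₂ = 11500 t = 1.150×10^7 kg; G = 6.674×10^-11 N·m²/kg².
r = 2.448×10^8 m
2.448×10^8 m × (1 mi / 1609 m) = 1.521×10^5 mi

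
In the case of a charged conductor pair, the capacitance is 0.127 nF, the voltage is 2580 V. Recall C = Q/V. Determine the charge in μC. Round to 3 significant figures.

Solving C = Q/V for Q: Q = CV.
C = 0.127 nF = 1.270×10^-10 F; V = 2580 V.
Q = 3.277×10^-7 C  (the unit combination reduces to A·s = C)
3.277×10^-7 C × (1 μC / 1.000×10^-6 C) = 0.3277 μC

0.328 μC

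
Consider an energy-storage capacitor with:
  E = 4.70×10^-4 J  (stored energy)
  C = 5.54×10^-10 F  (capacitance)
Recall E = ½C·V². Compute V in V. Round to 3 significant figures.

Solving E = ½C·V² for V: V = √(2E/C).
E = 4.70×10^-4 J; C = 5.54×10^-10 F.
V = 1303 V

1300 V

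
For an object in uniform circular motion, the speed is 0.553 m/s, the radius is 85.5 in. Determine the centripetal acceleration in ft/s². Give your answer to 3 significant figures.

Directly: a = v²/r.
v = 0.553 m/s; r = 85.5 in = 2.172 m.
a = 0.1408 m/s²
0.1408 m/s² × (1 ft/s² / 0.3048 m/s²) = 0.4620 ft/s²

0.462 ft/s²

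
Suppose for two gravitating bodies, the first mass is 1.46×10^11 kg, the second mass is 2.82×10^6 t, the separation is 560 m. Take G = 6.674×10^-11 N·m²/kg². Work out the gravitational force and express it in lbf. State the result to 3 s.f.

Directly: F = Gm₁m₂/r².
m₁ = 1.46×10^11 kg; m₂ = 2.82×10^6 t = 2.820×10^9 kg; r = 560 m; G = 6.674×10^-11 N·m²/kg².
F = 87622 N
87622 N × (1 lbf / 4.448 N) = 19698 lbf

19700 lbf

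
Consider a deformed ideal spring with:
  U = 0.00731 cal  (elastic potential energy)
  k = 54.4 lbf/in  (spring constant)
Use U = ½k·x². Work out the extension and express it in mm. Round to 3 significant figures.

Rearranging: x = √(2U/k).
U = 0.00731 cal = 0.03059 J; k = 54.4 lbf/in = 9527 N/m.
x = 0.002534 m
0.002534 m × (1 mm / 0.001000 m) = 2.534 mm

2.53 mm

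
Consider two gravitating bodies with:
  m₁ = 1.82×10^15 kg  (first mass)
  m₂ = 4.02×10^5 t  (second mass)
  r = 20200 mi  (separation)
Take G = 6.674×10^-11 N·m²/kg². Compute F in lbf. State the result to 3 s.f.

0.0104 lbf

From Newton's law of gravitation: F = Gm₁m₂/r².
m₁ = 1.82×10^15 kg; m₂ = 4.02×10^5 t = 4.020×10^8 kg; r = 20200 mi = 3.251×10^7 m; G = 6.674×10^-11 N·m²/kg².
F = 0.04620 N  (the unit combination reduces to kg·m/s² = N)
0.04620 N × (1 lbf / 4.448 N) = 0.01039 lbf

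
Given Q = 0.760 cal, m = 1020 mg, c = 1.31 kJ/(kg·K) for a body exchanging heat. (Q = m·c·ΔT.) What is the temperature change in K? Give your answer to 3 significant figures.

Solving Q = m·c·ΔT for ΔT: ΔT = Q/(m·c).
Q = 0.760 cal = 3.180 J; m = 1020 mg = 0.001020 kg; c = 1.31 kJ/(kg·K) = 1310 J/(kg·K).
ΔT = 2.380 K

2.38 K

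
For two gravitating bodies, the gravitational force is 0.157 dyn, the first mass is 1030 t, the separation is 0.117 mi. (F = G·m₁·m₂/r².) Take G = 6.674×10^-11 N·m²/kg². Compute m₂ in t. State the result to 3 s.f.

0.810 t

Solving F = G·m₁·m₂/r² for m₂: m₂ = F·r²/(G·m₁).
F = 0.157 dyn = 1.570×10^-6 N; m₁ = 1030 t = 1.030×10^6 kg; r = 0.117 mi = 188.3 m; G = 6.674×10^-11 N·m²/kg².
m₂ = 809.7 kg
809.7 kg × (1 t / 1000 kg) = 0.8097 t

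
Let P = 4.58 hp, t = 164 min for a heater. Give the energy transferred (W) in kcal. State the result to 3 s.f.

Rearranging: W = P·t.
P = 4.58 hp = 3415 W; t = 164 min = 9840 s.
W = 3.361×10^7 J
3.361×10^7 J × (1 kcal / 4184 J) = 8032 kcal

8030 kcal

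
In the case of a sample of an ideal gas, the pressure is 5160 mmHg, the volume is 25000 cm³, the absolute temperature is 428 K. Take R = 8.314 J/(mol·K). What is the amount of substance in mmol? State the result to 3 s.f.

From the ideal-gas law: n = PV/(RT).
P = 5160 mmHg = 6.879×10^5 Pa; V = 25000 cm³ = 0.02500 m³; T = 428 K; R = 8.314 J/(mol·K).
n = 4.833 mol
4.833 mol × (1 mmol / 0.001000 mol) = 4833 mmol

4830 mmol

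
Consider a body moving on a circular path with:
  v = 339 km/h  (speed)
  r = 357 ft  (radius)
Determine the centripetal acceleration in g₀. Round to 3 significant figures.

8.31 g₀

a is given directly by: a = v²/r.
v = 339 km/h = 94.17 m/s; r = 357 ft = 108.8 m.
a = 81.49 m/s²
81.49 m/s² × (1 g₀ / 9.807 m/s²) = 8.310 g₀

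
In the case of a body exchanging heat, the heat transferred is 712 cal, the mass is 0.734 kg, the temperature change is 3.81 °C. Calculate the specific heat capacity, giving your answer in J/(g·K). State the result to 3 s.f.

Rearranging: c = Q/(m·ΔT).
Q = 712 cal = 2979 J; m = 0.734 kg; ΔT = 3.81 °C = 3.810 K.
c = 1065 J/(kg·K)
1065 J/(kg·K) × (1 J/(g·K) / 1000 J/(kg·K)) = 1.065 J/(g·K)

1.07 J/(g·K)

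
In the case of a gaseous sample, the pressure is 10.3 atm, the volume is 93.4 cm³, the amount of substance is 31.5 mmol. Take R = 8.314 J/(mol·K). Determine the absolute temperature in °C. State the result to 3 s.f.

Solving PV = nRT for T: T = PV/(nR).
P = 10.3 atm = 1.044×10^6 Pa; V = 93.4 cm³ = 9.340×10^-5 m³; n = 31.5 mmol = 0.03150 mol; R = 8.314 J/(mol·K).
T = 372.2 K
372.2 K − 273.15 = 99.05 °C

99.1 °C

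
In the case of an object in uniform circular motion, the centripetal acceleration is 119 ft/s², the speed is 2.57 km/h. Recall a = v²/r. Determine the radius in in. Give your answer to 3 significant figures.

0.553 in

Solving a = v²/r for r: r = v²/a.
a = 119 ft/s² = 36.27 m/s²; v = 2.57 km/h = 0.7139 m/s.
r = 0.01405 m
0.01405 m × (1 in / 0.02540 m) = 0.5532 in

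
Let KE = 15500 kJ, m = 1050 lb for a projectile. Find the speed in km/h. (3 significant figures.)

918 km/h

Rearranging KE = ½mv² for v: v = √(2·KE/m).
KE = 15500 kJ = 1.550×10^7 J; m = 1050 lb = 476.3 kg.
v = 255.1 m/s
255.1 m/s × (1 km/h / 0.2778 m/s) = 918.5 km/h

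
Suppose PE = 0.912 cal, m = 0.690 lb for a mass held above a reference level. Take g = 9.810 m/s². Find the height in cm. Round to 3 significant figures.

Rearranging PE = m·g·h for h: h = PE/(m·g).
PE = 0.912 cal = 3.816 J; m = 0.690 lb = 0.3130 kg; g = 9.810 m/s².
h = 1.243 m
1.243 m × (1 cm / 0.01000 m) = 124.3 cm

124 cm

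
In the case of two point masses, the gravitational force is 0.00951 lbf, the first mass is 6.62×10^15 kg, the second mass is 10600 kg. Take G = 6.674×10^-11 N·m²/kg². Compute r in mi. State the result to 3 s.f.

207 mi

Solving F = G·m₁·m₂/r² for r: r = √(G·m₁m₂/F).
F = 0.00951 lbf = 0.04230 N; m₁ = 6.62×10^15 kg; m₂ = 10600 kg; G = 6.674×10^-11 N·m²/kg².
r = 3.327×10^5 m
3.327×10^5 m × (1 mi / 1609 m) = 206.7 mi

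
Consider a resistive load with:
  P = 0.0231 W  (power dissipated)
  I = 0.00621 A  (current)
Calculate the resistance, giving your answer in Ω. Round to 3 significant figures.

Rearranging P = I²R for R: R = P/I².
P = 0.0231 W; I = 0.00621 A.
R = 599.0 Ω

599 Ω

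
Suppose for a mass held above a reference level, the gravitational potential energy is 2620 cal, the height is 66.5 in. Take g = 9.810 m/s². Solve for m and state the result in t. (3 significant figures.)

0.662 t

Rearranging PE = m·g·h for m: m = PE/(g·h).
PE = 2620 cal = 10962 J; h = 66.5 in = 1.689 m; g = 9.810 m/s².
m = 661.6 kg
661.6 kg × (1 t / 1000 kg) = 0.6616 t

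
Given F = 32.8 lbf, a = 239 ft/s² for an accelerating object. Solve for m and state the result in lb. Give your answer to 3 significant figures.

4.42 lb

From Newton's second law: m = F/a.
F = 32.8 lbf = 145.9 N; a = 239 ft/s² = 72.85 m/s².
m = 2.003 kg
2.003 kg × (1 lb / 0.4536 kg) = 4.416 lb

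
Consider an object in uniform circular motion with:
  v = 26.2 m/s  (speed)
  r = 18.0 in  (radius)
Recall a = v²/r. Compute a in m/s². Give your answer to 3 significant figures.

a is given directly by: a = v²/r.
v = 26.2 m/s; r = 18.0 in = 0.4572 m.
a = 1501 m/s²

1500 m/s²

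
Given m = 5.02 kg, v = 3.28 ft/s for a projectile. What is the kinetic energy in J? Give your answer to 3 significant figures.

2.51 J

Directly: KE = ½mv².
m = 5.02 kg; v = 3.28 ft/s = 0.9997 m/s.
KE = 2.509 J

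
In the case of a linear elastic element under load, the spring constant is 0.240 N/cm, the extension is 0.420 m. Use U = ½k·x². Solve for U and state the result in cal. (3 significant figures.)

Directly: U = ½kx².
k = 0.240 N/cm = 24.00 N/m; x = 0.420 m.
U = 2.117 J
2.117 J × (1 cal / 4.184 J) = 0.5059 cal

0.506 cal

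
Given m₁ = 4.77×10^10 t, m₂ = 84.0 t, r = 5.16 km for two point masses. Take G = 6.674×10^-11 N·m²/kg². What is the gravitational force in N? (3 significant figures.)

F is given directly by: F = Gm₁m₂/r².
m₁ = 4.77×10^10 t = 4.770×10^13 kg; m₂ = 84.0 t = 84000 kg; r = 5.16 km = 5160 m; G = 6.674×10^-11 N·m²/kg².
F = 10.04 N

10.0 N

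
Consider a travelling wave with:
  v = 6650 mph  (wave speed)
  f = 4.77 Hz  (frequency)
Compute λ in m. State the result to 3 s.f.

Rearranging: λ = v/f.
v = 6650 mph = 2973 m/s; f = 4.77 Hz.
λ = 623.2 m

623 m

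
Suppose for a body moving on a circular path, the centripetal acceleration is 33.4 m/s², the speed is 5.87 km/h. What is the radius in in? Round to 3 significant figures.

3.13 in

Solving a = v²/r for r: r = v²/a.
a = 33.4 m/s²; v = 5.87 km/h = 1.631 m/s.
r = 0.07960 m
0.07960 m × (1 in / 0.02540 m) = 3.134 in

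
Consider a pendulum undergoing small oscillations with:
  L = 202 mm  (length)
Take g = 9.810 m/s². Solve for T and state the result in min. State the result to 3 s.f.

0.0150 min

Directly: T = 2π√(L/g).
L = 202 mm = 0.2020 m; g = 9.810 m/s².
T = 0.9016 s
0.9016 s × (1 min / 60.00 s) = 0.01503 min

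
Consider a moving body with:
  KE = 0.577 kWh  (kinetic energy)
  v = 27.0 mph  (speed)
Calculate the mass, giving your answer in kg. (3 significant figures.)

28500 kg

Rearranging: m = 2·KE/v².
KE = 0.577 kWh = 2.077×10^6 J; v = 27.0 mph = 12.07 m/s.
m = 28516 kg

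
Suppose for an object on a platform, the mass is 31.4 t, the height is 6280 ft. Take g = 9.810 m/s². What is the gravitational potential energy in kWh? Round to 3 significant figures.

164 kWh

PE is given directly by: PE = mgh.
m = 31.4 t = 31400 kg; h = 6280 ft = 1914 m; g = 9.810 m/s².
PE = 5.896×10^8 J
5.896×10^8 J × (1 kWh / 3.600×10^6 J) = 163.8 kWh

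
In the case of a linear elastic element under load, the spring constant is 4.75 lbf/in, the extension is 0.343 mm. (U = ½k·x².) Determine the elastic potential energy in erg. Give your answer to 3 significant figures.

489 erg

U is given directly by: U = ½kx².
k = 4.75 lbf/in = 831.9 N/m; x = 0.343 mm = 3.430×10^-4 m.
U = 4.893×10^-5 J
4.893×10^-5 J × (1 erg / 1.000×10^-7 J) = 489.3 erg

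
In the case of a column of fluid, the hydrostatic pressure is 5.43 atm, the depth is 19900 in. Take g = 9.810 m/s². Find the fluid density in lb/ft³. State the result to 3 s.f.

6.93 lb/ft³

Solving P = ρ·g·h for ρ: ρ = P/(g·h).
P = 5.43 atm = 5.502×10^5 Pa; h = 19900 in = 505.5 m; g = 9.810 m/s².
ρ = 111.0 kg/m³
111.0 kg/m³ × (1 lb/ft³ / 16.02 kg/m³) = 6.927 lb/ft³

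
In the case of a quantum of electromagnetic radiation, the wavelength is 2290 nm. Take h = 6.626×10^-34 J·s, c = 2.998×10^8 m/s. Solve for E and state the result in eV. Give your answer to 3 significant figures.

0.541 eV

E is given directly by: E = hc/λ.
λ = 2290 nm = 2.290×10^-6 m; h = 6.626×10^-34 J·s; c = 2.998×10^8 m/s.
E = 8.675×10^-20 J
8.675×10^-20 J × (1 eV / 1.602×10^-19 J) = 0.5414 eV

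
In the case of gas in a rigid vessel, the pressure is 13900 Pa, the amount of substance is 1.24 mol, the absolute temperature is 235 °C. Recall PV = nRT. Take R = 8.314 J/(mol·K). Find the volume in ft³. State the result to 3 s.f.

13.3 ft³

From the ideal-gas law: V = nRT/P.
P = 13900 Pa; n = 1.24 mol; T = 235 °C = 508.1 K; R = 8.314 J/(mol·K).
V = 0.3769 m³
0.3769 m³ × (1 ft³ / 0.02832 m³) = 13.31 ft³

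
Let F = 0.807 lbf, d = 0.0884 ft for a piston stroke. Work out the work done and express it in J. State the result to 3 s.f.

W is given directly by: W = F·d.
F = 0.807 lbf = 3.590 N; d = 0.0884 ft = 0.02694 m.
W = 0.09672 J

0.0967 J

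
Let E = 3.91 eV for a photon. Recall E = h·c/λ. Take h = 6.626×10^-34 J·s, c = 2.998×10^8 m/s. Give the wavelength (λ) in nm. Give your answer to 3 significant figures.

Solving E = h·c/λ for λ: λ = hc/E.
E = 3.91 eV = 6.265×10^-19 J; h = 6.626×10^-34 J·s; c = 2.998×10^8 m/s.
λ = 3.171×10^-7 m
3.171×10^-7 m × (1 nm / 1.000×10^-9 m) = 317.1 nm

317 nm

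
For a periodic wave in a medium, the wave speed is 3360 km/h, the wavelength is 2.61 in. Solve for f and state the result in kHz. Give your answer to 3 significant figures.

Rearranging v = f·λ for f: f = v/λ.
v = 3360 km/h = 933.3 m/s; λ = 2.61 in = 0.06629 m.
f = 14079 Hz
14079 Hz × (1 kHz / 1000 Hz) = 14.08 kHz

14.1 kHz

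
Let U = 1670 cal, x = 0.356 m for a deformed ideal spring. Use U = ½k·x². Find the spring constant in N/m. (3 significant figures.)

1.10×10^5 N/m

Solving U = ½k·x² for k: k = 2U/x².
U = 1670 cal = 6987 J; x = 0.356 m.
k = 1.103×10^5 N/m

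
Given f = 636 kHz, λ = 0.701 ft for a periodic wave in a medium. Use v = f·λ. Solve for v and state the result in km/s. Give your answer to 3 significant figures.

136 km/s

v is given directly by: v = fλ.
f = 636 kHz = 6.360×10^5 Hz; λ = 0.701 ft = 0.2137 m.
v = 1.359×10^5 m/s
1.359×10^5 m/s × (1 km/s / 1000 m/s) = 135.9 km/s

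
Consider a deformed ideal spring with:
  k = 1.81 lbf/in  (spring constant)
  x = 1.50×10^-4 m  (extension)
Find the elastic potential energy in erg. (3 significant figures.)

35.7 erg

U is given directly by: U = ½kx².
k = 1.81 lbf/in = 317.0 N/m; x = 1.50×10^-4 m.
U = 3.566×10^-6 J
3.566×10^-6 J × (1 erg / 1.000×10^-7 J) = 35.66 erg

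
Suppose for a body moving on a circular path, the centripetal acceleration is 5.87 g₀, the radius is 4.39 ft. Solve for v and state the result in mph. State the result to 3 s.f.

19.6 mph

Rearranging: v = √(a·r).
a = 5.87 g₀ = 57.57 m/s²; r = 4.39 ft = 1.338 m.
v = 8.776 m/s
8.776 m/s × (1 mph / 0.4470 m/s) = 19.63 mph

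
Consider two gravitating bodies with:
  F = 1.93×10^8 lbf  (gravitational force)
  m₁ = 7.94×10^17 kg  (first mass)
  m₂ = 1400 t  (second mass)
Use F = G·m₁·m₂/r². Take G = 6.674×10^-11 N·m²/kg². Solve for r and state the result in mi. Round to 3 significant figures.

Solving F = G·m₁·m₂/r² for r: r = √(G·m₁m₂/F).
F = 1.93×10^8 lbf = 8.585×10^8 N; m₁ = 7.94×10^17 kg; m₂ = 1400 t = 1.400×10^6 kg; G = 6.674×10^-11 N·m²/kg².
r = 294.0 m
294.0 m × (1 mi / 1609 m) = 0.1827 mi

0.183 mi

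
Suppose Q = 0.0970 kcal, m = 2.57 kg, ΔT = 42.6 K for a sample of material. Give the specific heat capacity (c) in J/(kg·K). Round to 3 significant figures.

3.71 J/(kg·K)

Rearranging Q = m·c·ΔT for c: c = Q/(m·ΔT).
Q = 0.0970 kcal = 405.8 J; m = 2.57 kg; ΔT = 42.6 K.
c = 3.707 J/(kg·K)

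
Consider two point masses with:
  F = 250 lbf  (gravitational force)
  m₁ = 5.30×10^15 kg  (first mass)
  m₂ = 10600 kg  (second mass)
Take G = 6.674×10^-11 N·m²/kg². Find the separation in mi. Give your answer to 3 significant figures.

From Newton's law of gravitation: r = √(G·m₁m₂/F).
F = 250 lbf = 1112 N; m₁ = 5.30×10^15 kg; m₂ = 10600 kg; G = 6.674×10^-11 N·m²/kg².
r = 1836 m
1836 m × (1 mi / 1609 m) = 1.141 mi

1.14 mi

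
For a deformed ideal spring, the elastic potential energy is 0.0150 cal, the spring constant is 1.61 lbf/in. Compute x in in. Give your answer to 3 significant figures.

Rearranging: x = √(2U/k).
U = 0.0150 cal = 0.06276 J; k = 1.61 lbf/in = 282.0 N/m.
x = 0.02110 m
0.02110 m × (1 in / 0.02540 m) = 0.8307 in

0.831 in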